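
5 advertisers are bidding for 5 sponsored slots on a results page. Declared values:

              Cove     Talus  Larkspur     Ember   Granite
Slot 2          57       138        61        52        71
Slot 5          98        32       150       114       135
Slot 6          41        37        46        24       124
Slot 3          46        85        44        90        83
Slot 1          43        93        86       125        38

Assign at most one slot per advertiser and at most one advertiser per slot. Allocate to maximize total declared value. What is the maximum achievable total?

Maximum total: $583

This is a one-to-one assignment (maximum-weight bipartite matching).
Optimal: Cove→Slot 3 ($46), Talus→Slot 2 ($138), Larkspur→Slot 5 ($150), Ember→Slot 1 ($125), Granite→Slot 6 ($124) — total 46+138+150+125+124 = $583.
Column-greedy (each slot in turn goes to its best remaining advertiser) gives $545, worse by 38.
Swapping Cove↔Granite (Cove→Slot 6 $41, Granite→Slot 3 $83) loses 46.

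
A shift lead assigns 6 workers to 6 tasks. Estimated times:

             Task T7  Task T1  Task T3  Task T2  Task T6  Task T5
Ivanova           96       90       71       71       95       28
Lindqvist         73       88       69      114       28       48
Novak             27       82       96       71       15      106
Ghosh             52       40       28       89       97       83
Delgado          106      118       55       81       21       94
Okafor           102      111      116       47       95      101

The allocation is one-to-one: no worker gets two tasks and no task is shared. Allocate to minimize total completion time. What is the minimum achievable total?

Optimal: Ivanova→Task T5 (28 min), Lindqvist→Task T6 (28 min), Novak→Task T7 (27 min), Ghosh→Task T1 (40 min), Delgado→Task T3 (55 min), Okafor→Task T2 (47 min) — total 28+28+27+40+55+47 = 225 min.
Row-greedy (each worker in turn takes its cheapest remaining task) gives 303 min, worse by 78.
Next-best assignment: Ivanova→Task T5, Lindqvist→Task T3, Novak→Task T7, Ghosh→Task T1, Delgado→Task T6, Okafor→Task T2 = 232 min.

Min total: 225 min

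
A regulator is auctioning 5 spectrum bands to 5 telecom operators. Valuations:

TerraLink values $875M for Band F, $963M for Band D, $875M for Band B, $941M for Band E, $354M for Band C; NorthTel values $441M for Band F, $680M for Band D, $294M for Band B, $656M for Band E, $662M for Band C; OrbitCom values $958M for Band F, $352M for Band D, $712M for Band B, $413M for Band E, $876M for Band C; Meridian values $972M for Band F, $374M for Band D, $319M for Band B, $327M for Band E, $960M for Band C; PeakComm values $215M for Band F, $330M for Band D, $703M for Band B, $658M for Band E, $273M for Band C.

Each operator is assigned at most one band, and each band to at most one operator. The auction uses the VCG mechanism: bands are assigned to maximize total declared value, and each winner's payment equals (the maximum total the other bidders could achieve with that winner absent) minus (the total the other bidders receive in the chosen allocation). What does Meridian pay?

Meridian pays $4M.

Efficient allocation: TerraLink→Band E ($941M), NorthTel→Band D ($680M), OrbitCom→Band F ($958M), Meridian→Band C ($960M), PeakComm→Band B ($703M); total welfare W = $4242M.
Meridian receives Band C at value $960M, so the others get W − 960 = $3282M.
Without Meridian: best allocation of the remaining 4 bidders over all 5 bands is TerraLink→Band D ($963M), NorthTel→Band C ($662M), OrbitCom→Band F ($958M), PeakComm→Band B ($703M), total $3286M.
VCG payment = (others' best without Meridian) − (others' welfare with Meridian) = 3286 − 3282 = $4M.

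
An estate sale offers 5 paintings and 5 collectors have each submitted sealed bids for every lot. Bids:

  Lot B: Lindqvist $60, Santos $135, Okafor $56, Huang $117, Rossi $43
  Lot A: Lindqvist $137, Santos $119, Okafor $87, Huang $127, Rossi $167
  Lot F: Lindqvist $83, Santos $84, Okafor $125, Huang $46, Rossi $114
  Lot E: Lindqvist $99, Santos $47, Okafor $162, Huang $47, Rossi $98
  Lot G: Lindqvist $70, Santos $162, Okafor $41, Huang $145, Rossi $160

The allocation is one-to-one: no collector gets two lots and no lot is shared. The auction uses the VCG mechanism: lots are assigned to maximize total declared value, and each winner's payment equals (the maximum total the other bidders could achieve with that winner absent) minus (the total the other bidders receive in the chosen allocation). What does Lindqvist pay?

Lindqvist pays $53.

Efficient allocation: Lindqvist→Lot A ($137), Santos→Lot B ($135), Okafor→Lot E ($162), Huang→Lot G ($145), Rossi→Lot F ($114); total welfare W = $693.
Lindqvist receives Lot A at value $137, so the others get W − 137 = $556.
Without Lindqvist: best allocation of the remaining 4 bidders over all 5 lots is Santos→Lot B ($135), Okafor→Lot E ($162), Huang→Lot G ($145), Rossi→Lot A ($167), total $609.
VCG payment = (others' best without Lindqvist) − (others' welfare with Lindqvist) = 609 − 556 = $53.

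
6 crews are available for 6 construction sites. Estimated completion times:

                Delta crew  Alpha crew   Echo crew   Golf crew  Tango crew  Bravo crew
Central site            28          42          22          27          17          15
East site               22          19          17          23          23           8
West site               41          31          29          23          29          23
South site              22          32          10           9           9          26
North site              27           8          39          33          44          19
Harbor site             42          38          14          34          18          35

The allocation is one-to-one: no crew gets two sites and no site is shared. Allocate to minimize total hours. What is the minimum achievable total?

Optimal: Delta crew→Central site (28 hours), Alpha crew→North site (8 hours), Echo crew→Harbor site (14 hours), Golf crew→West site (23 hours), Tango crew→South site (9 hours), Bravo crew→East site (8 hours) — total 28+8+14+23+9+8 = 90 hours.
Row-greedy (each crew in turn takes its cheapest remaining site) gives 115 hours, worse by 25.
Swapping Tango crew↔Echo crew (Tango crew→Harbor site 18 hours, Echo crew→South site 10 hours) adds 5.

Min total: 90 hours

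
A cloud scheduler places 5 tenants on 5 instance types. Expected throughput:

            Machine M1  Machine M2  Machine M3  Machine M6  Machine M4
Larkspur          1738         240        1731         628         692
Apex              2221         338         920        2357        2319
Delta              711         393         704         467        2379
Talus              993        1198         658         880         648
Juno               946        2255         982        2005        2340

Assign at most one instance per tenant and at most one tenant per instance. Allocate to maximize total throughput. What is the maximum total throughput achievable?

Treat this as an assignment problem: match each tenant to one instance.
Optimal: Larkspur→Machine M3 (1731 ops/s), Apex→Machine M6 (2357 ops/s), Delta→Machine M4 (2379 ops/s), Talus→Machine M1 (993 ops/s), Juno→Machine M2 (2255 ops/s) — total 1731+2357+2379+993+2255 = 9715 ops/s.
Max-entry greedy (repeatedly take the single best remaining cell) gives 9387 ops/s, worse by 328.
Next-best assignment: Larkspur→Machine M3, Apex→Machine M1, Delta→Machine M4, Talus→Machine M2, Juno→Machine M6 = 9534 ops/s.
Swapping Delta↔Larkspur (Delta→Machine M3 704 ops/s, Larkspur→Machine M4 692 ops/s) loses 2714.

Max total: 9715 ops/s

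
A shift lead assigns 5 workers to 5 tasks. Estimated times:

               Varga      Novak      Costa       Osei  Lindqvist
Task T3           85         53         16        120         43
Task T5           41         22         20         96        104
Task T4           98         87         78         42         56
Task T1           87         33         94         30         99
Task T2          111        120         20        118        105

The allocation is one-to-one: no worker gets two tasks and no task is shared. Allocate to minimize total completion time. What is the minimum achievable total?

Minimum total: 179 min

Optimal: Varga→Task T5 (41 min), Novak→Task T1 (33 min), Costa→Task T2 (20 min), Osei→Task T4 (42 min), Lindqvist→Task T3 (43 min) — total 41+33+20+42+43 = 179 min.
Row-greedy (each worker in turn takes its cheapest remaining task) gives 237 min, worse by 58.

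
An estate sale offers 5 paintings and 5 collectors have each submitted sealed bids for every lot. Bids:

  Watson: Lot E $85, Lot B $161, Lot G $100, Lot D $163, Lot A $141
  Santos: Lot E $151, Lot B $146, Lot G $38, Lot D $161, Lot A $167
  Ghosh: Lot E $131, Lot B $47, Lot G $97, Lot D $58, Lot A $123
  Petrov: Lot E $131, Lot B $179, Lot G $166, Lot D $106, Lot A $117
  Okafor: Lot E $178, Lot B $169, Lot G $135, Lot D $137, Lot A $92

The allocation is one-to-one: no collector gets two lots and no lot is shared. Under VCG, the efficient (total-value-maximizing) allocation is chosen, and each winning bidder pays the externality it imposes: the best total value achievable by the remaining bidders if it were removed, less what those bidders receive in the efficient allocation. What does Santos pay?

Santos pays $14.

Efficient allocation: Watson→Lot D ($163), Santos→Lot A ($167), Ghosh→Lot E ($131), Petrov→Lot G ($166), Okafor→Lot B ($169); total welfare W = $796.
Santos receives Lot A at value $167, so the others get W − 167 = $629.
Without Santos: best allocation of the remaining 4 bidders over all 5 lots is Watson→Lot D ($163), Ghosh→Lot A ($123), Petrov→Lot B ($179), Okafor→Lot E ($178), total $643.
VCG payment = (others' best without Santos) − (others' welfare with Santos) = 643 − 629 = $14.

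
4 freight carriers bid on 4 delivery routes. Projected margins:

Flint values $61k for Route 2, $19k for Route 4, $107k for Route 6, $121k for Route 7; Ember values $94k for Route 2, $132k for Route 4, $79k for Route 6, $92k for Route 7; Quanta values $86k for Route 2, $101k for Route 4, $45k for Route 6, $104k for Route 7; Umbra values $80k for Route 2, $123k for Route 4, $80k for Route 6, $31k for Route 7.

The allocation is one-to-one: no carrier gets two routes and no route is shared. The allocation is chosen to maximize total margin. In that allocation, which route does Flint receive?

Flint receives Route 6.

Optimal: Flint→Route 6 ($107k), Ember→Route 2 ($94k), Quanta→Route 7 ($104k), Umbra→Route 4 ($123k) — total 107+94+104+123 = $428k.
Swapping Quanta↔Flint (Quanta→Route 6 $45k, Flint→Route 7 $121k) loses 45.
Checked against all permutations: $428k is optimal.
Flint's own top route is Route 7 ($121k), but forcing Flint→Route 7 and reassigning the rest optimally gives only $419k — worse by 9.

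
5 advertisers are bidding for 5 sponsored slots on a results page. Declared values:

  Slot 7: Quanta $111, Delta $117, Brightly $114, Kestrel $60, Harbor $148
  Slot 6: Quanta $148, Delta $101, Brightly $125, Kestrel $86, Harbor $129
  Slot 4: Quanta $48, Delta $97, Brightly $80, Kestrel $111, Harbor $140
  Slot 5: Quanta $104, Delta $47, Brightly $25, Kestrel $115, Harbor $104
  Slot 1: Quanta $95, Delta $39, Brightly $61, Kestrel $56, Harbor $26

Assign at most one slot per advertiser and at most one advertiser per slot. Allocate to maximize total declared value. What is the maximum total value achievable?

Maximum total: $592

Optimal: Quanta→Slot 1 ($95), Delta→Slot 7 ($117), Brightly→Slot 6 ($125), Kestrel→Slot 5 ($115), Harbor→Slot 4 ($140) — total 95+117+125+115+140 = $592.
Column-greedy (each slot in turn goes to its best remaining advertiser) gives $515, worse by 77.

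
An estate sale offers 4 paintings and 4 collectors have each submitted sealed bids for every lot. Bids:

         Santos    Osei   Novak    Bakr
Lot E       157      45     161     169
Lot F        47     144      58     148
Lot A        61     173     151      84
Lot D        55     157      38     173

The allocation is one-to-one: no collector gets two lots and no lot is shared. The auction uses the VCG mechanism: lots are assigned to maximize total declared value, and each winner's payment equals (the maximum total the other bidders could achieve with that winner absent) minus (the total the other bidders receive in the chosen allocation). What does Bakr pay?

Efficient allocation: Santos→Lot E ($157), Osei→Lot F ($144), Novak→Lot A ($151), Bakr→Lot D ($173); total welfare W = $625.
Bakr receives Lot D at value $173, so the others get W − 173 = $452.
Without Bakr: best allocation of the remaining 3 bidders over all 4 lots is Santos→Lot E ($157), Osei→Lot D ($157), Novak→Lot A ($151), total $465.
VCG payment = (others' best without Bakr) − (others' welfare with Bakr) = 465 − 452 = $13.

Bakr pays $13.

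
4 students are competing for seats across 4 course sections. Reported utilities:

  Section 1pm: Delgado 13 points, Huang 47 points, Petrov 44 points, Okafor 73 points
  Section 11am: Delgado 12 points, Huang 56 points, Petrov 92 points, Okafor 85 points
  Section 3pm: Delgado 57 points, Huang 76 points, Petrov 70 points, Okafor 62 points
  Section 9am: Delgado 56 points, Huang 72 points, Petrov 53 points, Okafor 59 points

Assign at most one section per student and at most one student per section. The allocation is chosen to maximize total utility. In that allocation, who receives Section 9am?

Delgado receives Section 9am.

This is the linear assignment problem.
Optimal: Delgado→Section 9am (56 points), Huang→Section 3pm (76 points), Petrov→Section 11am (92 points), Okafor→Section 1pm (73 points) — total 56+76+92+73 = 297 points.
Row-greedy (each student in turn takes its best remaining section) gives 294 points, worse by 3.
Delgado's own top section is Section 3pm (57 points), but forcing Delgado→Section 3pm and reassigning the rest optimally gives only 294 points — worse by 3.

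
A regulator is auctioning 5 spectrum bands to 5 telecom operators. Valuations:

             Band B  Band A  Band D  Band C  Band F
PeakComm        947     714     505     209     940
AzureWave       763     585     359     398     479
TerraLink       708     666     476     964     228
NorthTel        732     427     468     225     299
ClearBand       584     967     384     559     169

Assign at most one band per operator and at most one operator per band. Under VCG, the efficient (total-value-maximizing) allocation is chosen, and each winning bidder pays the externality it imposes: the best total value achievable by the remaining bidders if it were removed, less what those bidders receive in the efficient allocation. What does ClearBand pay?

ClearBand pays $86M.

Efficient allocation: PeakComm→Band F ($940M), AzureWave→Band B ($763M), TerraLink→Band C ($964M), NorthTel→Band D ($468M), ClearBand→Band A ($967M); total welfare W = $4102M.
ClearBand receives Band A at value $967M, so the others get W − 967 = $3135M.
Without ClearBand: best allocation of the remaining 4 bidders over all 5 bands is PeakComm→Band F ($940M), AzureWave→Band A ($585M), TerraLink→Band C ($964M), NorthTel→Band B ($732M), total $3221M.
VCG payment = (others' best without ClearBand) − (others' welfare with ClearBand) = 3221 − 3135 = $86M.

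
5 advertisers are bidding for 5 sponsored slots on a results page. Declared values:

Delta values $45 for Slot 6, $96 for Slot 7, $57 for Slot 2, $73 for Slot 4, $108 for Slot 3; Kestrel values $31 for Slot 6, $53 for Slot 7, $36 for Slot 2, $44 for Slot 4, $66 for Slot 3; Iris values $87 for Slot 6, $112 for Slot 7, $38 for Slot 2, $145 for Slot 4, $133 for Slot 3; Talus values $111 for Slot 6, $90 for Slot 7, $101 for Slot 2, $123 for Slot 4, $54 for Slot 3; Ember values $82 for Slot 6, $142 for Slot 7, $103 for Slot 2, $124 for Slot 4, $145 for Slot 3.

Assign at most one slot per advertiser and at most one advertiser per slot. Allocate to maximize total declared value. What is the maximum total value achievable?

Treat this as an assignment problem: match each advertiser to one slot.
Optimal: Delta→Slot 3 ($108), Kestrel→Slot 2 ($36), Iris→Slot 4 ($145), Talus→Slot 6 ($111), Ember→Slot 7 ($142) — total 108+36+145+111+142 = $542.
Max-entry greedy (repeatedly take the single best remaining cell) gives $533, worse by 9.
Swapping Ember↔Talus (Ember→Slot 6 $82, Talus→Slot 7 $90) loses 81.

Max total: $542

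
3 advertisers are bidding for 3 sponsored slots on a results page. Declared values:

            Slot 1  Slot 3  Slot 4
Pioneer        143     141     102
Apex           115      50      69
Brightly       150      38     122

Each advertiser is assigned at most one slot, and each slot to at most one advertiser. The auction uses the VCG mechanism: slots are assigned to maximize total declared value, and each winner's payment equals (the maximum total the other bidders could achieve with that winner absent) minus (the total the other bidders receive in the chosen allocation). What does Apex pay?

Apex pays $28.

Efficient allocation: Pioneer→Slot 3 ($141), Apex→Slot 1 ($115), Brightly→Slot 4 ($122); total welfare W = $378.
Apex receives Slot 1 at value $115, so the others get W − 115 = $263.
Without Apex: best allocation of the remaining 2 bidders over all 3 slots is Pioneer→Slot 3 ($141), Brightly→Slot 1 ($150), total $291.
VCG payment = (others' best without Apex) − (others' welfare with Apex) = 291 − 263 = $28.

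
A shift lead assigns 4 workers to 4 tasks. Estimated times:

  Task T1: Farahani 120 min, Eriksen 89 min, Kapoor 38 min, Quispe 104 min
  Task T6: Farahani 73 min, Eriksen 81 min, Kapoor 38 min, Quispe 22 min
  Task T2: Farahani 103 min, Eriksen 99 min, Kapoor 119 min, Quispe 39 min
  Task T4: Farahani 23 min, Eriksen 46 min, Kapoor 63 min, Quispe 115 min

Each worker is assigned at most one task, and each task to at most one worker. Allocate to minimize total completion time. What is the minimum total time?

Minimum total: 181 min

Treat this as an assignment problem: match each worker to one task.
Optimal: Farahani→Task T4 (23 min), Eriksen→Task T6 (81 min), Kapoor→Task T1 (38 min), Quispe→Task T2 (39 min) — total 23+81+38+39 = 181 min.
Column-greedy (each task in turn goes to its cheapest remaining worker) gives 182 min, worse by 1.
Swapping Quispe↔Eriksen (Quispe→Task T6 22 min, Eriksen→Task T2 99 min) adds 1.
Every other assignment is strictly worse.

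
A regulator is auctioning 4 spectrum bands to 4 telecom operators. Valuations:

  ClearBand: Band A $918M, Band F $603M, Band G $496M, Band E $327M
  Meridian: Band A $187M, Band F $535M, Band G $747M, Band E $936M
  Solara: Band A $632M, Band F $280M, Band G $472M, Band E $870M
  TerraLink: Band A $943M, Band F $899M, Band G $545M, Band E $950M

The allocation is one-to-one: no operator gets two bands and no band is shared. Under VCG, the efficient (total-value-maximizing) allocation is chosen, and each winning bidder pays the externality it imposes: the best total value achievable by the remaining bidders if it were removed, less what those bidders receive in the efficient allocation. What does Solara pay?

Solara pays $189M.

Efficient allocation: ClearBand→Band A ($918M), Meridian→Band G ($747M), Solara→Band E ($870M), TerraLink→Band F ($899M); total welfare W = $3434M.
Solara receives Band E at value $870M, so the others get W − 870 = $2564M.
Without Solara: best allocation of the remaining 3 bidders over all 4 bands is ClearBand→Band A ($918M), Meridian→Band E ($936M), TerraLink→Band F ($899M), total $2753M.
VCG payment = (others' best without Solara) − (others' welfare with Solara) = 2753 − 2564 = $189M.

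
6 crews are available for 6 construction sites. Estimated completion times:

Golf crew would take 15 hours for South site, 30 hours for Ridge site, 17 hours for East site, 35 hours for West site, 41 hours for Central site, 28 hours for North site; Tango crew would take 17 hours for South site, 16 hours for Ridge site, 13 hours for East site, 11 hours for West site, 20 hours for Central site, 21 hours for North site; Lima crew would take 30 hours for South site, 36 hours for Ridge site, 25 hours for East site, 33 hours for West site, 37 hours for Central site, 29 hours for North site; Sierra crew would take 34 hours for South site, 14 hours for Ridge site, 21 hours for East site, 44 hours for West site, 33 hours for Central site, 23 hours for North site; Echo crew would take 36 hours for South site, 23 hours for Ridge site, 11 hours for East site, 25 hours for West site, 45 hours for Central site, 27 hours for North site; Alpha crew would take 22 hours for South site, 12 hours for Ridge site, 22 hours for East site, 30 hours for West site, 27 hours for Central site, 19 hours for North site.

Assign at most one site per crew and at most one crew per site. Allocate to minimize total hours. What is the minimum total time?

Optimal: Golf crew→South site (15 hours), Tango crew→West site (11 hours), Lima crew→Central site (37 hours), Sierra crew→Ridge site (14 hours), Echo crew→East site (11 hours), Alpha crew→North site (19 hours) — total 15+11+37+14+11+19 = 107 hours.
Min-entry greedy (repeatedly take the single cheapest remaining cell) gives 109 hours, worse by 2.

Min total: 107 hours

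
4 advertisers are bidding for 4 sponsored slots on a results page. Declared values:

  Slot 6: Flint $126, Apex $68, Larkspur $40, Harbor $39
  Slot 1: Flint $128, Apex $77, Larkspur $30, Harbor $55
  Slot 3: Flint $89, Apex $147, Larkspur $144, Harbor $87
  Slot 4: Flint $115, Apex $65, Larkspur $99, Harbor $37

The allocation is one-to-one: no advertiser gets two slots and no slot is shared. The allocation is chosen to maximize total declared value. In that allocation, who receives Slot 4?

Larkspur receives Slot 4.

This is a one-to-one assignment (maximum-weight bipartite matching).
Optimal: Flint→Slot 6 ($126), Apex→Slot 3 ($147), Larkspur→Slot 4 ($99), Harbor→Slot 1 ($55) — total 126+147+99+55 = $427.
Row-greedy (each advertiser in turn takes its best remaining slot) gives $413, worse by 14.
Checked against all permutations: $427 is optimal.
Larkspur's own top slot is Slot 3 ($144), but forcing Larkspur→Slot 3 and reassigning the rest optimally gives only $390 — worse by 37.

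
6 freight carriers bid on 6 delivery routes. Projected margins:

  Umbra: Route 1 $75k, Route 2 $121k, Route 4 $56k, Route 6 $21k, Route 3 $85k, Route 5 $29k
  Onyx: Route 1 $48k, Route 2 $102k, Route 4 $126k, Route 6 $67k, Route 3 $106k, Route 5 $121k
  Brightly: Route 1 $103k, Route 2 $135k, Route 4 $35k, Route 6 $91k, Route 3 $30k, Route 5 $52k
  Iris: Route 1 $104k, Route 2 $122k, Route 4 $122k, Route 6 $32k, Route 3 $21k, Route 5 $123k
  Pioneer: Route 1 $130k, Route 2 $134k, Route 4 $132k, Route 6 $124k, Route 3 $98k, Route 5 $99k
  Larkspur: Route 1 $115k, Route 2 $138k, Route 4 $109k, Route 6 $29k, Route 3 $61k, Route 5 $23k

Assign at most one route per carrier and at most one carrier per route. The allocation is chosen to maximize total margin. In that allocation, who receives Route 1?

Optimal: Umbra→Route 3 ($85k), Onyx→Route 4 ($126k), Brightly→Route 2 ($135k), Iris→Route 5 ($123k), Pioneer→Route 6 ($124k), Larkspur→Route 1 ($115k) — total 85+126+135+123+124+115 = $708k.
Row-greedy (each carrier in turn takes its best remaining route) gives $658k, worse by 50.
Larkspur's own top route is Route 2 ($138k), but forcing Larkspur→Route 2 and reassigning the rest optimally gives only $699k — worse by 9.

Larkspur receives Route 1.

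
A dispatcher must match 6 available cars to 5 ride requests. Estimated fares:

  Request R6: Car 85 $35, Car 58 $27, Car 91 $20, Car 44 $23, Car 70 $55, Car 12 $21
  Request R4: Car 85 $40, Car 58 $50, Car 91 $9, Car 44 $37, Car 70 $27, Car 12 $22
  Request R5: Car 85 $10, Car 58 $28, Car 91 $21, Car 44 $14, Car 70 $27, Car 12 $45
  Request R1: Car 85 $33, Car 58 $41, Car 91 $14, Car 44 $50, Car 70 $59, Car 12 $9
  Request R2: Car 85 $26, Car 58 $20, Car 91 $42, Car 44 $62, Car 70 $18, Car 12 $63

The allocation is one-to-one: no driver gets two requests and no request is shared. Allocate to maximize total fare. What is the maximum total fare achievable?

Max total: $251

Optimal: Car 85→Request R6 ($35), Car 58→Request R4 ($50), Car 12→Request R5 ($45), Car 70→Request R1 ($59), Car 44→Request R2 ($62) — total 35+50+45+59+62 = $251.
Row-greedy (each driver in turn takes its best remaining request) gives $173, worse by 78.
Every other assignment is strictly worse.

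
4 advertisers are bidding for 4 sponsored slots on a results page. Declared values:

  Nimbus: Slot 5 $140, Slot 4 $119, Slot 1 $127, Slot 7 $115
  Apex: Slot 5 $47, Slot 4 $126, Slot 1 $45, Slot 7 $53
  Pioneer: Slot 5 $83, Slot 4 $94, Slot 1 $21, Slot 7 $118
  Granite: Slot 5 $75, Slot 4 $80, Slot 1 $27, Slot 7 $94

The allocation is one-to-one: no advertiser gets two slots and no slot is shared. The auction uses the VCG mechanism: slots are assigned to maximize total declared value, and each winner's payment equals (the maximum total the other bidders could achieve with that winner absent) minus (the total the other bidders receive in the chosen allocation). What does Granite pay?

Efficient allocation: Nimbus→Slot 1 ($127), Apex→Slot 4 ($126), Pioneer→Slot 7 ($118), Granite→Slot 5 ($75); total welfare W = $446.
Granite receives Slot 5 at value $75, so the others get W − 75 = $371.
Without Granite: best allocation of the remaining 3 bidders over all 4 slots is Nimbus→Slot 5 ($140), Apex→Slot 4 ($126), Pioneer→Slot 7 ($118), total $384.
VCG payment = (others' best without Granite) − (others' welfare with Granite) = 384 − 371 = $13.

Granite pays $13.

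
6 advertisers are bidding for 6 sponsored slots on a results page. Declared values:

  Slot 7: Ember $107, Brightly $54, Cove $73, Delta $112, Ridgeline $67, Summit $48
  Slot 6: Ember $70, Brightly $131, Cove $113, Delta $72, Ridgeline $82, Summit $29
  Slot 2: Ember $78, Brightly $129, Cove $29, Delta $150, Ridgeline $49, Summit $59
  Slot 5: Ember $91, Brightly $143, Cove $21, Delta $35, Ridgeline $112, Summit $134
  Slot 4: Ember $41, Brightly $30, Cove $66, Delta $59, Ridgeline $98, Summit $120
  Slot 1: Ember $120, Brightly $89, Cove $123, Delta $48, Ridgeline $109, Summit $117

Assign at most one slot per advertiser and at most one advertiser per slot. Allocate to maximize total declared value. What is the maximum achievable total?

Max total: $743

Treat this as an assignment problem: match each advertiser to one slot.
Optimal: Ember→Slot 7 ($107), Brightly→Slot 6 ($131), Cove→Slot 1 ($123), Delta→Slot 2 ($150), Ridgeline→Slot 5 ($112), Summit→Slot 4 ($120) — total 107+131+123+150+112+120 = $743.
Column-greedy (each slot in turn goes to its best remaining advertiser) gives $676, worse by 67.
No other one-to-one assignment exceeds $743.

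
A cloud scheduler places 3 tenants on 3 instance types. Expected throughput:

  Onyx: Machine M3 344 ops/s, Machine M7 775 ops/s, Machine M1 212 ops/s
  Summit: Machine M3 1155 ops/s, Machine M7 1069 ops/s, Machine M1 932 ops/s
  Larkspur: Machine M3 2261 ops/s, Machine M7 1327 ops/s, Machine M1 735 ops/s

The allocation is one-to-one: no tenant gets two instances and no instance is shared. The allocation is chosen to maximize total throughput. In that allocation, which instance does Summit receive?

Summit receives Machine M1.

Optimal: Onyx→Machine M7 (775 ops/s), Summit→Machine M1 (932 ops/s), Larkspur→Machine M3 (2261 ops/s) — total 775+932+2261 = 3968 ops/s.
Swapping Larkspur↔Onyx (Larkspur→Machine M7 1327 ops/s, Onyx→Machine M3 344 ops/s) loses 1365.
Checked against all permutations: 3968 ops/s is optimal.
Summit's own top instance is Machine M3 (1155 ops/s), but forcing Summit→Machine M3 and reassigning the rest optimally gives only 2694 ops/s — worse by 1274.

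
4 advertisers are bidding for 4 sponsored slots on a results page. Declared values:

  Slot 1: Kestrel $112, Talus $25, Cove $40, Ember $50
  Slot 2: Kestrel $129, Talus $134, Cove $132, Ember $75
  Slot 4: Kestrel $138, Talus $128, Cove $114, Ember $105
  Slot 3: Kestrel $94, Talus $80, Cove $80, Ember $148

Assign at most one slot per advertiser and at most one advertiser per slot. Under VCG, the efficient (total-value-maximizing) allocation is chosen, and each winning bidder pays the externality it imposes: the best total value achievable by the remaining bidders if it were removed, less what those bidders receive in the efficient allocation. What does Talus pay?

Talus pays $26.

Efficient allocation: Kestrel→Slot 1 ($112), Talus→Slot 4 ($128), Cove→Slot 2 ($132), Ember→Slot 3 ($148); total welfare W = $520.
Talus receives Slot 4 at value $128, so the others get W − 128 = $392.
Without Talus: best allocation of the remaining 3 bidders over all 4 slots is Kestrel→Slot 4 ($138), Cove→Slot 2 ($132), Ember→Slot 3 ($148), total $418.
VCG payment = (others' best without Talus) − (others' welfare with Talus) = 418 − 392 = $26.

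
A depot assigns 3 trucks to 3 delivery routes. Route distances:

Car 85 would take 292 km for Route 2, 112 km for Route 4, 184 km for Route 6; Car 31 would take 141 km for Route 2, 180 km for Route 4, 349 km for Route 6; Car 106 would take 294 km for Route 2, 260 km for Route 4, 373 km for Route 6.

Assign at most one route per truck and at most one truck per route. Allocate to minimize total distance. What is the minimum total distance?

Min total: 585 km

Optimal: Car 85→Route 6 (184 km), Car 31→Route 2 (141 km), Car 106→Route 4 (260 km) — total 184+141+260 = 585 km.
Row-greedy (each truck in turn takes its cheapest remaining route) gives 626 km, worse by 41.
Next-best assignment: Car 85→Route 4, Car 31→Route 2, Car 106→Route 6 = 626 km.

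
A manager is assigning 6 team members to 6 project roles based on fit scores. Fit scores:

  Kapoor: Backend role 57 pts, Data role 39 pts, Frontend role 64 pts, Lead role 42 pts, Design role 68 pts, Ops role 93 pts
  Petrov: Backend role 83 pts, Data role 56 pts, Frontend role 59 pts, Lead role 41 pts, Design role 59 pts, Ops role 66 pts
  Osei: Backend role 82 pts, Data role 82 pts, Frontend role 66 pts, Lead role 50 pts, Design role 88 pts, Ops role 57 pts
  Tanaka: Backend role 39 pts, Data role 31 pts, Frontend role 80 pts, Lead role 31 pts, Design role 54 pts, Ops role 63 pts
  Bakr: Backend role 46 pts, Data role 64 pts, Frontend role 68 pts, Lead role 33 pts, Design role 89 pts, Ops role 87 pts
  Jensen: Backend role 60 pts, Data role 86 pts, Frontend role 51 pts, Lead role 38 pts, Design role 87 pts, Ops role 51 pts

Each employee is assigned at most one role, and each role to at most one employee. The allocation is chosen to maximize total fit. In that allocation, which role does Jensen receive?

Jensen receives Data role.

Optimal: Kapoor→Ops role (93 pts), Petrov→Backend role (83 pts), Osei→Lead role (50 pts), Tanaka→Frontend role (80 pts), Bakr→Design role (89 pts), Jensen→Data role (86 pts) — total 93+83+50+80+89+86 = 481 pts.
Row-greedy (each employee in turn takes its best remaining role) gives 446 pts, worse by 35.
Swapping Jensen↔Osei (Jensen→Lead role 38 pts, Osei→Data role 82 pts) loses 16.
No other one-to-one assignment exceeds 481 pts.
Jensen's own top role is Design role (87 pts), but forcing Jensen→Design role and reassigning the rest optimally gives only 461 pts — worse by 20.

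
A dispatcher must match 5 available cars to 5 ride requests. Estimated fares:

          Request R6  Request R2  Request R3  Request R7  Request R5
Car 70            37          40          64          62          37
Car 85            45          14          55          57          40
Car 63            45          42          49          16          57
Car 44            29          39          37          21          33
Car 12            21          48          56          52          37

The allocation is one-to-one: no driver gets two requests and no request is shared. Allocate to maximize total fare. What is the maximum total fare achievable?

This is the linear assignment problem.
Optimal: Car 70→Request R7 ($62), Car 85→Request R6 ($45), Car 63→Request R5 ($57), Car 44→Request R2 ($39), Car 12→Request R3 ($56) — total 62+45+57+39+56 = $259.
Column-greedy (each request in turn goes to its best remaining driver) gives $235, worse by 24.
Next-best assignment: Car 70→Request R3, Car 85→Request R6, Car 63→Request R5, Car 44→Request R2, Car 12→Request R7 = $257.
Swapping Car 63↔Car 44 (Car 63→Request R2 $42, Car 44→Request R5 $33) loses 21.

Maximum total: $259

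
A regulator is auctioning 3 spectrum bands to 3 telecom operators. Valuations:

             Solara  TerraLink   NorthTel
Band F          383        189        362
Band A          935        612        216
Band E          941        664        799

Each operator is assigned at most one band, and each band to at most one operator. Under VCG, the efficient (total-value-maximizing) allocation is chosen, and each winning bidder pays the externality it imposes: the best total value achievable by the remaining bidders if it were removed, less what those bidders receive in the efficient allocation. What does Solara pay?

Efficient allocation: Solara→Band A ($935M), TerraLink→Band E ($664M), NorthTel→Band F ($362M); total welfare W = $1961M.
Solara receives Band A at value $935M, so the others get W − 935 = $1026M.
Without Solara: best allocation of the remaining 2 bidders over all 3 bands is TerraLink→Band A ($612M), NorthTel→Band E ($799M), total $1411M.
VCG payment = (others' best without Solara) − (others' welfare with Solara) = 1411 − 1026 = $385M.

Solara pays $385M.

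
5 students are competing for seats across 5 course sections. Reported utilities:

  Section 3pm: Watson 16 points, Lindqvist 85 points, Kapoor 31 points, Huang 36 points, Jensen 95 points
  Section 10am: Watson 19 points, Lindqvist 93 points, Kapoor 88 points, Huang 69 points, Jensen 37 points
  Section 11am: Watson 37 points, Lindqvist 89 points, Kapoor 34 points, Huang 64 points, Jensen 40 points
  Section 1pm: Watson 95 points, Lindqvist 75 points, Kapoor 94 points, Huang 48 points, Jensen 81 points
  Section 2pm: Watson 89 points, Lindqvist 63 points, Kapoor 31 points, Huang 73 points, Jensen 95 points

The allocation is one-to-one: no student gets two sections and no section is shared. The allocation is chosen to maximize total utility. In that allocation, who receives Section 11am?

Lindqvist receives Section 11am.

Optimal: Watson→Section 1pm (95 points), Lindqvist→Section 11am (89 points), Kapoor→Section 10am (88 points), Huang→Section 2pm (73 points), Jensen→Section 3pm (95 points) — total 95+89+88+73+95 = 440 points.
Row-greedy (each student in turn takes its best remaining section) gives 390 points, worse by 50.
Swapping Lindqvist↔Watson (Lindqvist→Section 1pm 75 points, Watson→Section 11am 37 points) loses 72.
No other one-to-one assignment exceeds 440 points.
Lindqvist's own top section is Section 10am (93 points), but forcing Lindqvist→Section 10am and reassigning the rest optimally gives only 435 points — worse by 5.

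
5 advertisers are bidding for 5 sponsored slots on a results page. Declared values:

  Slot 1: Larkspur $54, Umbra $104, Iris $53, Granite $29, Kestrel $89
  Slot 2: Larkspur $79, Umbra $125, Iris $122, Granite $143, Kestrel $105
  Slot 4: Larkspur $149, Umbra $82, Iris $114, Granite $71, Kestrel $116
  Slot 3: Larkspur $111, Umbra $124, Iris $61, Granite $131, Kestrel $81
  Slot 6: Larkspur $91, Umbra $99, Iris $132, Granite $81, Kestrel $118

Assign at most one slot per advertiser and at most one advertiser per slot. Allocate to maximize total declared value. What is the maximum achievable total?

Maximum total: $637

This is a one-to-one assignment (maximum-weight bipartite matching).
Optimal: Larkspur→Slot 4 ($149), Umbra→Slot 3 ($124), Iris→Slot 6 ($132), Granite→Slot 2 ($143), Kestrel→Slot 1 ($89) — total 149+124+132+143+89 = $637.
Column-greedy (each slot in turn goes to its best remaining advertiser) gives $609, worse by 28.
Swapping Kestrel↔Umbra (Kestrel→Slot 3 $81, Umbra→Slot 1 $104) loses 28.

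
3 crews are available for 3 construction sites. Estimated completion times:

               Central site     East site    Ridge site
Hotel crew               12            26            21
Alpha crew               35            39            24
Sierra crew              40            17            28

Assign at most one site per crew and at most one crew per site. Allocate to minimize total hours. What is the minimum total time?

Optimal: Hotel crew→Central site (12 hours), Alpha crew→Ridge site (24 hours), Sierra crew→East site (17 hours) — total 12+24+17 = 53 hours.
No other one-to-one assignment undercuts 53 hours.

Minimum total: 53 hours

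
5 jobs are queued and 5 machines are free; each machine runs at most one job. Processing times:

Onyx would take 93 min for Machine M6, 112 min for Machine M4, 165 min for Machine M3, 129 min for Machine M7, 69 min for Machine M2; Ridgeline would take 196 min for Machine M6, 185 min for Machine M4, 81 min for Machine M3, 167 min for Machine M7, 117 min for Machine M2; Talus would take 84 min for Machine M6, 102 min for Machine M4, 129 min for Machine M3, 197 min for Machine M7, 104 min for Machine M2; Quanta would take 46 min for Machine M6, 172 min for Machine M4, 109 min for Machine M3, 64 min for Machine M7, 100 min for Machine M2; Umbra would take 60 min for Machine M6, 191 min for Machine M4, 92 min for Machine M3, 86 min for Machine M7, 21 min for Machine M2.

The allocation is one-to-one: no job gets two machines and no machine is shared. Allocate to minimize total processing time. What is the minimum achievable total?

Min total: 361 min

This is the linear assignment problem.
Optimal: Onyx→Machine M6 (93 min), Ridgeline→Machine M3 (81 min), Talus→Machine M4 (102 min), Quanta→Machine M7 (64 min), Umbra→Machine M2 (21 min) — total 93+81+102+64+21 = 361 min.
Column-greedy (each machine in turn goes to its cheapest remaining job) gives 384 min, worse by 23.
Every other assignment is strictly worse.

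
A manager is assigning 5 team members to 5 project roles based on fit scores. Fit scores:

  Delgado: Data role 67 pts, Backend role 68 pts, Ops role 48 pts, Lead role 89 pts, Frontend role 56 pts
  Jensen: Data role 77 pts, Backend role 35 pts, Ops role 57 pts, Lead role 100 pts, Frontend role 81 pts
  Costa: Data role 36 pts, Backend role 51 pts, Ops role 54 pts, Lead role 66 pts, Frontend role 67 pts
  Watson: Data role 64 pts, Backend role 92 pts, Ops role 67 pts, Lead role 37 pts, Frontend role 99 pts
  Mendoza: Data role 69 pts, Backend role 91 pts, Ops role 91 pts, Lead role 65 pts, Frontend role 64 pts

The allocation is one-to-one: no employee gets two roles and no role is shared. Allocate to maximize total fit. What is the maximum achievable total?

Optimal: Delgado→Data role (67 pts), Jensen→Lead role (100 pts), Costa→Frontend role (67 pts), Watson→Backend role (92 pts), Mendoza→Ops role (91 pts) — total 67+100+67+92+91 = 417 pts.

Maximum total: 417 pts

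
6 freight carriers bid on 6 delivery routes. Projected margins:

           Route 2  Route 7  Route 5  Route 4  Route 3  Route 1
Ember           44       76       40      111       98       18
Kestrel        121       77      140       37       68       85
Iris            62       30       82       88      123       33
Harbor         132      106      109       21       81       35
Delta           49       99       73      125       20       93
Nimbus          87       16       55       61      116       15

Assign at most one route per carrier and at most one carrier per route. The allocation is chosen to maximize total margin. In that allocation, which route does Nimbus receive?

Optimal: Ember→Route 4 ($111k), Kestrel→Route 5 ($140k), Iris→Route 3 ($123k), Harbor→Route 7 ($106k), Delta→Route 1 ($93k), Nimbus→Route 2 ($87k) — total 111+140+123+106+93+87 = $660k.
Max-entry greedy (repeatedly take the single best remaining cell) gives $611k, worse by 49.
Next-best assignment: Ember→Route 7, Kestrel→Route 5, Iris→Route 4, Harbor→Route 2, Delta→Route 1, Nimbus→Route 3 = $645k.
No other one-to-one assignment exceeds $660k.
Nimbus's own top route is Route 3 ($116k), but forcing Nimbus→Route 3 and reassigning the rest optimally gives only $645k — worse by 15.

Nimbus receives Route 2.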